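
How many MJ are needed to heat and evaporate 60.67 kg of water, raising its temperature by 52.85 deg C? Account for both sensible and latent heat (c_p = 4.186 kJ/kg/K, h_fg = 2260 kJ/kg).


E = m_water * (4.186 * dT + 2260) / 1000
= 60.67 * (4.186 * 52.85 + 2260) / 1000
= 150.5362 MJ

150.5362 MJ


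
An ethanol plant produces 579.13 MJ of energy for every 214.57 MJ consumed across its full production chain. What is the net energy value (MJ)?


NEV = E_out - E_in
= 579.13 - 214.57
= 364.5600 MJ

364.5600 MJ


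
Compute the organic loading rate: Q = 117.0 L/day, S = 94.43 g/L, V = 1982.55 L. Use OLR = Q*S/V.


OLR = Q * S / V
= 117.0 * 94.43 / 1982.55
= 5.5728 g/L/day

5.5728 g/L/day


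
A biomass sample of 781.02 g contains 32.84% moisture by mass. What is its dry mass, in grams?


Wd = Ww * (1 - MC/100)
= 781.02 * (1 - 32.84/100)
= 524.5330 g

524.5330 g


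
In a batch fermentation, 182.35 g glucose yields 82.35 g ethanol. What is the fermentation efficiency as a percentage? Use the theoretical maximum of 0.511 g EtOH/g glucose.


Fermentation efficiency = (actual / (0.511 * glucose)) * 100
= (82.35 / (0.511 * 182.35)) * 100
= 88.3765%

88.3765%


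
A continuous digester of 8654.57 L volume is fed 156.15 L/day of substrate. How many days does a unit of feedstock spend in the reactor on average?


HRT = V / Q
= 8654.57 / 156.15
= 55.4247 days

55.4247 days


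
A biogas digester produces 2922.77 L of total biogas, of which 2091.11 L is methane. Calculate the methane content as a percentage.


CH4% = V_CH4 / V_total * 100
= 2091.11 / 2922.77 * 100
= 71.5455%

71.5455%


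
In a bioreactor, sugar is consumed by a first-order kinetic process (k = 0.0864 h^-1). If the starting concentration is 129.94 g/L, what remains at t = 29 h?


S = S0 * exp(-k * t)
S = 129.94 * exp(-0.0864 * 29)
S = 10.6066 g/L

10.6066 g/L


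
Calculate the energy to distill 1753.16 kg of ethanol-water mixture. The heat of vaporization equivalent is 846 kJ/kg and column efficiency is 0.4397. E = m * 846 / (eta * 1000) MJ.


E = m * 846 / (eta * 1000)
= 1753.16 * 846 / (0.4397 * 1000)
= 3373.1484 MJ

3373.1484 MJ


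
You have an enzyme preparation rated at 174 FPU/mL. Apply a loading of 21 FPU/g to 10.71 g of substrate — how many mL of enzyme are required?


V = dosage * m_sub / activity
V = 21 * 10.71 / 174
V = 1.2926 mL

1.2926 mL


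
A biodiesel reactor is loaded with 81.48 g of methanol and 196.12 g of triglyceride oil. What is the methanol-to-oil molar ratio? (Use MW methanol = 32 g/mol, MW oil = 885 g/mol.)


Molar ratio = n_MeOH / n_oil = (MeOH/32) / (oil/885) = (MeOH * 885) / (32 * oil)
= (81.48 * 885) / (32 * 196.12)
= 11.4901

11.4901


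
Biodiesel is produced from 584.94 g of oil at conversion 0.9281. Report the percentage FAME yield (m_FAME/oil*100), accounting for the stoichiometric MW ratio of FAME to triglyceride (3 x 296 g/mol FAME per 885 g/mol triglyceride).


m_FAME = oil * conv * (3 * 296 / 885) = oil * conv * (888/885)
= 584.94 * 0.9281 * 888 / 885
= 544.7231 g
Y = m_FAME / oil * 100 = conv * (888/885) * 100
= 0.9281 * 888 / 885 * 100
= 93.12%

93.12%


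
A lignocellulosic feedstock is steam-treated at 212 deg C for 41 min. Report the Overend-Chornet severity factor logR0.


logR0 = log10(t * exp((T - 100) / 14.75))
= log10(41 * exp((212 - 100) / 14.75))
= 4.9105

4.9105


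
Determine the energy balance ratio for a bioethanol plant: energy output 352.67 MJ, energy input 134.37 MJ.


EROI = E_out / E_in
= 352.67 / 134.37
= 2.6246

2.6246


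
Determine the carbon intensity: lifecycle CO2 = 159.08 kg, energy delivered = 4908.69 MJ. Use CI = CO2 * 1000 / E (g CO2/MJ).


CI = CO2 * 1000 / E
= 159.08 * 1000 / 4908.69
= 32.4078 g CO2/MJ

32.4078 g CO2/MJ


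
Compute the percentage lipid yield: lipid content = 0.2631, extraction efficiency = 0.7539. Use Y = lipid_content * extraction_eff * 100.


Y = lipid_content * extraction_eff * 100
= 0.2631 * 0.7539 * 100
= 19.8351%

19.8351%


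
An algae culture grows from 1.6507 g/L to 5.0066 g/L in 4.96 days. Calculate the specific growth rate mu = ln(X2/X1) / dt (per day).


mu = ln(X2/X1) / dt
= ln(5.0066/1.6507) / 4.96
= 0.2237 per day

0.2237 per day


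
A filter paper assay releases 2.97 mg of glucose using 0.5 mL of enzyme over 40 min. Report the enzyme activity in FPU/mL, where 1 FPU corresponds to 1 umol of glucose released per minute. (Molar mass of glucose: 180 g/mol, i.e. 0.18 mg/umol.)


Activity = glucose_mg / (0.18 mg/umol * V_mL * t_min)
= 2.97 / (0.18 * 0.5 * 40)
= 0.8250 FPU/mL

0.8250 FPU/mL


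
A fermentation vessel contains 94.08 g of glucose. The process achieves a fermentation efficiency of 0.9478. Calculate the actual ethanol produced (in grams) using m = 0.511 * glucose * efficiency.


Actual ethanol: m = 0.511 * 94.08 * 0.9478
m = 45.5654 g

45.5654 g


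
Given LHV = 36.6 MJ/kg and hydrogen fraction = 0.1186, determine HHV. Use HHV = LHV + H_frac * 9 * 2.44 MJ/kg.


HHV = LHV + H_frac * 9 * 2.44
= 36.6 + 0.1186 * 9 * 2.44
= 39.2045 MJ/kg

39.2045 MJ/kg


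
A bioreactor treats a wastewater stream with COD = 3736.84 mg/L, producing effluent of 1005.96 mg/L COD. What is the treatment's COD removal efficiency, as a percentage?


eta = (COD_in - COD_out) / COD_in * 100
= (3736.84 - 1005.96) / 3736.84 * 100
= 73.0799%

73.0799%


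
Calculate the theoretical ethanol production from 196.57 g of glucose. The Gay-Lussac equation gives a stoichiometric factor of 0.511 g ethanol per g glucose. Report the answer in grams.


Theoretical ethanol yield: m_EtOH = 0.511 * m_glucose
m_EtOH = 0.511 * 196.57 = 100.4473 g

100.4473 g


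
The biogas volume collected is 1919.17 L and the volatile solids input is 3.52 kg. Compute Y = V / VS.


Y = V / VS
= 1919.17 / 3.52
= 545.2188 L/kg VS

545.2188 L/kg VS


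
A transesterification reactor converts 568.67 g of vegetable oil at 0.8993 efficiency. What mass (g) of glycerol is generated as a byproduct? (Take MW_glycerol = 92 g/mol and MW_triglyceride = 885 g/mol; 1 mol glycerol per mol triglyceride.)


glycerol = oil * conv * (92/885)
= 568.67 * 0.8993 * 92 / 885
= 53.1630 g

53.1630 g


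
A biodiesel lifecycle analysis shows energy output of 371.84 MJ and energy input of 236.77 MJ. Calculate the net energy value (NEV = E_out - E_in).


NEV = E_out - E_in
= 371.84 - 236.77
= 135.0700 MJ

135.0700 MJ


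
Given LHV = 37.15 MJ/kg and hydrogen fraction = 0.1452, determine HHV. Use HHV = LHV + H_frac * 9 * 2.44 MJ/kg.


HHV = LHV + H_frac * 9 * 2.44
= 37.15 + 0.1452 * 9 * 2.44
= 40.3386 MJ/kg

40.3386 MJ/kg


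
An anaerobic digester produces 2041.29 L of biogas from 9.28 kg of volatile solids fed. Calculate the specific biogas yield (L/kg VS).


Y = V / VS
= 2041.29 / 9.28
= 219.9666 L/kg VS

219.9666 L/kg VS


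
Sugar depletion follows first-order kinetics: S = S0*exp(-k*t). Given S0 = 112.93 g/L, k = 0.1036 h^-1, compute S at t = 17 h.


S = S0 * exp(-k * t)
S = 112.93 * exp(-0.1036 * 17)
S = 19.4057 g/L

19.4057 g/L


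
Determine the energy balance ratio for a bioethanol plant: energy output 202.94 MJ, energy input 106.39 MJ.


EROI = E_out / E_in
= 202.94 / 106.39
= 1.9075

1.9075


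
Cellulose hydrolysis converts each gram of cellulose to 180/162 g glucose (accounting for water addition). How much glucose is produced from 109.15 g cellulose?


glucose = cellulose * 180/162
= 109.15 * 180/162
= 121.2778 g

121.2778 g


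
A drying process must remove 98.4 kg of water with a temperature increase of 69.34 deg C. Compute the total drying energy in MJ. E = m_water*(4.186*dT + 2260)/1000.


E = m_water * (4.186 * dT + 2260) / 1000
= 98.4 * (4.186 * 69.34 + 2260) / 1000
= 250.9453 MJ

250.9453 MJ


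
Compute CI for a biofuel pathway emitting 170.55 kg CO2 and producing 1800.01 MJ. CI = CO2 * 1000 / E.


CI = CO2 * 1000 / E
= 170.55 * 1000 / 1800.01
= 94.7495 g CO2/MJ

94.7495 g CO2/MJ


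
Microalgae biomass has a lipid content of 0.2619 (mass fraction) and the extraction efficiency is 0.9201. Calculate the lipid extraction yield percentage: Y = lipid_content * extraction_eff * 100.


Y = lipid_content * extraction_eff * 100
= 0.2619 * 0.9201 * 100
= 24.0974%

24.0974%


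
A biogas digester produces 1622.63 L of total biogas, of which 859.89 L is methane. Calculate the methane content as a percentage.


CH4% = V_CH4 / V_total * 100
= 859.89 / 1622.63 * 100
= 52.9936%

52.9936%


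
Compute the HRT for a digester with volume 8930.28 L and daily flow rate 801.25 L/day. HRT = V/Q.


HRT = V / Q
= 8930.28 / 801.25
= 11.1454 days

11.1454 days


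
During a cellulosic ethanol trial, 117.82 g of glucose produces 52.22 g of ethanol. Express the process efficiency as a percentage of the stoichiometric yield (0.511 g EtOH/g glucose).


Fermentation efficiency = (actual / (0.511 * glucose)) * 100
= (52.22 / (0.511 * 117.82)) * 100
= 86.7355%

86.7355%


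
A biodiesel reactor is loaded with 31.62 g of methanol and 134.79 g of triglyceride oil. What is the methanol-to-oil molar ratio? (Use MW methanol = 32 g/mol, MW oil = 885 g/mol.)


Molar ratio = n_MeOH / n_oil = (MeOH/32) / (oil/885) = (MeOH * 885) / (32 * oil)
= (31.62 * 885) / (32 * 134.79)
= 6.4878

6.4878


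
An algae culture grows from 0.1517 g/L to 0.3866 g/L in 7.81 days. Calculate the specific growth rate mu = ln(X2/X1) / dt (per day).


mu = ln(X2/X1) / dt
= ln(0.3866/0.1517) / 7.81
= 0.1198 per day

0.1198 per day


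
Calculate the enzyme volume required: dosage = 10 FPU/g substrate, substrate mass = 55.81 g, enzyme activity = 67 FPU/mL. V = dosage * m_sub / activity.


V = dosage * m_sub / activity
V = 10 * 55.81 / 67
V = 8.3299 mL

8.3299 mL


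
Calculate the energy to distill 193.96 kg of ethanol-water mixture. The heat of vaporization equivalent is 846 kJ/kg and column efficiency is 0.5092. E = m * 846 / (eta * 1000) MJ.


E = m * 846 / (eta * 1000)
= 193.96 * 846 / (0.5092 * 1000)
= 322.2509 MJ

322.2509 MJ


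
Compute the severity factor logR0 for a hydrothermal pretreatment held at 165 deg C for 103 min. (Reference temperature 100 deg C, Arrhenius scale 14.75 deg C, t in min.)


logR0 = log10(t * exp((T - 100) / 14.75))
= log10(103 * exp((165 - 100) / 14.75))
= 3.9267

3.9267


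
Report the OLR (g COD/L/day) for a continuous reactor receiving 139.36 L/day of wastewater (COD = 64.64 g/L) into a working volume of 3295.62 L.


OLR = Q * S / V
= 139.36 * 64.64 / 3295.62
= 2.7334 g/L/day

2.7334 g/L/day


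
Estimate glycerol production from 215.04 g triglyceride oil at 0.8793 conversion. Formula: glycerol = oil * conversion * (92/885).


glycerol = oil * conv * (92/885)
= 215.04 * 0.8793 * 92 / 885
= 19.6563 g

19.6563 g


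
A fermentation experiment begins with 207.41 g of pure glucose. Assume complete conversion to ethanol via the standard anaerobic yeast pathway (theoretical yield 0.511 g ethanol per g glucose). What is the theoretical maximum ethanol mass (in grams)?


Theoretical ethanol yield: m_EtOH = 0.511 * m_glucose
m_EtOH = 0.511 * 207.41 = 105.9865 g

105.9865 g


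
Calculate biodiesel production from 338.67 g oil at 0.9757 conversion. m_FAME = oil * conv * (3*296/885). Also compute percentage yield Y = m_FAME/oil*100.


m_FAME = oil * conv * (3 * 296 / 885) = oil * conv * (888/885)
= 338.67 * 0.9757 * 888 / 885
= 331.5605 g
Y = m_FAME / oil * 100 = conv * (888/885) * 100
= 0.9757 * 888 / 885 * 100
= 97.90%

331.5605 g FAME; Y = 97.90%


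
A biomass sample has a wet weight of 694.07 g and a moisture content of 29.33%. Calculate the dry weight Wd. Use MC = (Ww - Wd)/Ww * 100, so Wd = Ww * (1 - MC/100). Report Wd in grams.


Wd = Ww * (1 - MC/100)
= 694.07 * (1 - 29.33/100)
= 490.4993 g

490.4993 g


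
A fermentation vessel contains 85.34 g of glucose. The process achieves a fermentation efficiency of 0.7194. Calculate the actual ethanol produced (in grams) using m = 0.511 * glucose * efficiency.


Actual ethanol: m = 0.511 * 85.34 * 0.7194
m = 31.3721 g

31.3721 g


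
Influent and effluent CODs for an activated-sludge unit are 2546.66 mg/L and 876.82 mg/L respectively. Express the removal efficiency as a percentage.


eta = (COD_in - COD_out) / COD_in * 100
= (2546.66 - 876.82) / 2546.66 * 100
= 65.5698%

65.5698%


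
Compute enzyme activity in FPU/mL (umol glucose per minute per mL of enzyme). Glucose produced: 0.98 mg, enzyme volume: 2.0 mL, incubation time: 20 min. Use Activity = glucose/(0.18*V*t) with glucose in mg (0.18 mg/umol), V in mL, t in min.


Activity = glucose_mg / (0.18 mg/umol * V_mL * t_min)
= 0.98 / (0.18 * 2.0 * 20)
= 0.1361 FPU/mL

0.1361 FPU/mL


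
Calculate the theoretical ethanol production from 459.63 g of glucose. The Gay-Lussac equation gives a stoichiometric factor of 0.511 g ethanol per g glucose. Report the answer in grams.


Theoretical ethanol yield: m_EtOH = 0.511 * m_glucose
m_EtOH = 0.511 * 459.63 = 234.8709 g

234.8709 g


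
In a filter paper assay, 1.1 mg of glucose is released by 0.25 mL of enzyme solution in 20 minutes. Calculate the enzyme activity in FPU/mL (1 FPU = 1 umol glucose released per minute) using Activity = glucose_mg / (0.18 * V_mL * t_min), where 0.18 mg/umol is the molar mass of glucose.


Activity = glucose_mg / (0.18 mg/umol * V_mL * t_min)
= 1.1 / (0.18 * 0.25 * 20)
= 1.2222 FPU/mL

1.2222 FPU/mL


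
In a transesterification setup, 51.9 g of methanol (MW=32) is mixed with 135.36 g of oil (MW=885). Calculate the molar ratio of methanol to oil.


Molar ratio = n_MeOH / n_oil = (MeOH/32) / (oil/885) = (MeOH * 885) / (32 * oil)
= (51.9 * 885) / (32 * 135.36)
= 10.6040

10.6040


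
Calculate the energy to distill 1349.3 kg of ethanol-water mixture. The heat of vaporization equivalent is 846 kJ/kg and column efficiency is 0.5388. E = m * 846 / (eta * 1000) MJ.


E = m * 846 / (eta * 1000)
= 1349.3 * 846 / (0.5388 * 1000)
= 2118.6114 MJ

2118.6114 MJ


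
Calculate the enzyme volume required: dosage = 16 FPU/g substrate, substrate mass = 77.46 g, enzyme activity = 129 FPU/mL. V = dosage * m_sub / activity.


V = dosage * m_sub / activity
V = 16 * 77.46 / 129
V = 9.6074 mL

9.6074 mL


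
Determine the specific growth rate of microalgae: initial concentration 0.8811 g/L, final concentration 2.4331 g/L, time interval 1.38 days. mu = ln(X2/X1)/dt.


mu = ln(X2/X1) / dt
= ln(2.4331/0.8811) / 1.38
= 0.7361 per day

0.7361 per day


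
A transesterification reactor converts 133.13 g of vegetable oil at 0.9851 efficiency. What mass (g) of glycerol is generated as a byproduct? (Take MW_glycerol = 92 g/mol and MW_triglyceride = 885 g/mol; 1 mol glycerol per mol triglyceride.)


glycerol = oil * conv * (92/885)
= 133.13 * 0.9851 * 92 / 885
= 13.6333 g

13.6333 g


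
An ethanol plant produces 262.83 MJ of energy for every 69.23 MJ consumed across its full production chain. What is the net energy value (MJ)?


NEV = E_out - E_in
= 262.83 - 69.23
= 193.6000 MJ

193.6000 MJ


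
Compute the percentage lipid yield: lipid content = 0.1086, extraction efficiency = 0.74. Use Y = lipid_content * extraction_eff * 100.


Y = lipid_content * extraction_eff * 100
= 0.1086 * 0.74 * 100
= 8.0364%

8.0364%


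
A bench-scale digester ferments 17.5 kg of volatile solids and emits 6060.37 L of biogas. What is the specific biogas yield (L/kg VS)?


Y = V / VS
= 6060.37 / 17.5
= 346.3069 L/kg VS

346.3069 L/kg VS


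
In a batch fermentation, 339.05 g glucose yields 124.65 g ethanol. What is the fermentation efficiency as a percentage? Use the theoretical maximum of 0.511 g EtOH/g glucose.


Fermentation efficiency = (actual / (0.511 * glucose)) * 100
= (124.65 / (0.511 * 339.05)) * 100
= 71.9462%

71.9462%


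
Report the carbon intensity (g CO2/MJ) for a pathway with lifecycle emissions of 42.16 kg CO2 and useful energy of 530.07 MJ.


CI = CO2 * 1000 / E
= 42.16 * 1000 / 530.07
= 79.5367 g CO2/MJ

79.5367 g CO2/MJ


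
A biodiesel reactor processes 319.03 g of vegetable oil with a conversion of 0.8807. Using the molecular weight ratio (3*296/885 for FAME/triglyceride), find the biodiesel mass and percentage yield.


m_FAME = oil * conv * (3 * 296 / 885) = oil * conv * (888/885)
= 319.03 * 0.8807 * 888 / 885
= 281.9222 g
Y = m_FAME / oil * 100 = conv * (888/885) * 100
= 0.8807 * 888 / 885 * 100
= 88.37%

281.9222 g FAME; Y = 88.37%


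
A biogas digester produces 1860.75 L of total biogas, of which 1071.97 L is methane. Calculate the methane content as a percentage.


CH4% = V_CH4 / V_total * 100
= 1071.97 / 1860.75 * 100
= 57.6096%

57.6096%


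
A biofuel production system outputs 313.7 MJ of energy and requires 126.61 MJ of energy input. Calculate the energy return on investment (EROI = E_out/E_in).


EROI = E_out / E_in
= 313.7 / 126.61
= 2.4777

2.4777


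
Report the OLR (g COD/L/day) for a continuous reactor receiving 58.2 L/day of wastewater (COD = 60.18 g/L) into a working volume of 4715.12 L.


OLR = Q * S / V
= 58.2 * 60.18 / 4715.12
= 0.7428 g/L/day

0.7428 g/L/day


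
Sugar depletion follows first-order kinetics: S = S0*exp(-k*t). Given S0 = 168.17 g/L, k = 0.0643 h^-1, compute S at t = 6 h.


S = S0 * exp(-k * t)
S = 168.17 * exp(-0.0643 * 6)
S = 114.3399 g/L

114.3399 g/L


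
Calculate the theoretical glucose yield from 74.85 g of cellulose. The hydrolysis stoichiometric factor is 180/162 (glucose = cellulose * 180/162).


glucose = cellulose * 180/162
= 74.85 * 180/162
= 83.1667 g

83.1667 g


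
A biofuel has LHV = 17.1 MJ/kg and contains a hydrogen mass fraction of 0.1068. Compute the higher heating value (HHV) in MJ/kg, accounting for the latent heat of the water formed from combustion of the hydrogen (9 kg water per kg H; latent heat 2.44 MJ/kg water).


HHV = LHV + H_frac * 9 * 2.44
= 17.1 + 0.1068 * 9 * 2.44
= 19.4453 MJ/kg

19.4453 MJ/kg


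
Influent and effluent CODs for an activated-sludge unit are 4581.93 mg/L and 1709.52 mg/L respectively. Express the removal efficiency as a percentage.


eta = (COD_in - COD_out) / COD_in * 100
= (4581.93 - 1709.52) / 4581.93 * 100
= 62.6900%

62.6900%


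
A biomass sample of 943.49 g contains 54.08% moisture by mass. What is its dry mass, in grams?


Wd = Ww * (1 - MC/100)
= 943.49 * (1 - 54.08/100)
= 433.2506 g

433.2506 g


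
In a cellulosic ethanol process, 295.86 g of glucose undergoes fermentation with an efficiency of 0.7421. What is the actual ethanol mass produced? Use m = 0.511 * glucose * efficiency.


Actual ethanol: m = 0.511 * 295.86 * 0.7421
m = 112.1940 g

112.1940 g


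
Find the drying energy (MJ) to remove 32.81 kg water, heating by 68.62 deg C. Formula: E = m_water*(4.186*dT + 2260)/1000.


E = m_water * (4.186 * dT + 2260) / 1000
= 32.81 * (4.186 * 68.62 + 2260) / 1000
= 83.5751 MJ

83.5751 MJ


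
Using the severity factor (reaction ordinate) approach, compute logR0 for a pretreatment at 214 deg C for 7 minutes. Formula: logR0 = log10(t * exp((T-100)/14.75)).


logR0 = log10(t * exp((T - 100) / 14.75))
= log10(7 * exp((214 - 100) / 14.75))
= 4.2017

4.2017


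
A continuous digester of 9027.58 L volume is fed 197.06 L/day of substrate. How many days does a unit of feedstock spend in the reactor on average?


HRT = V / Q
= 9027.58 / 197.06
= 45.8113 days

45.8113 days


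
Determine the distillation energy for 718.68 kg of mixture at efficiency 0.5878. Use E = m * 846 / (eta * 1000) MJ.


E = m * 846 / (eta * 1000)
= 718.68 * 846 / (0.5878 * 1000)
= 1034.3710 MJ

1034.3710 MJ


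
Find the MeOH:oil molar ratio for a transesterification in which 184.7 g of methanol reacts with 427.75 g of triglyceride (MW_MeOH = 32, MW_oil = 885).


Molar ratio = n_MeOH / n_oil = (MeOH/32) / (oil/885) = (MeOH * 885) / (32 * oil)
= (184.7 * 885) / (32 * 427.75)
= 11.9418

11.9418


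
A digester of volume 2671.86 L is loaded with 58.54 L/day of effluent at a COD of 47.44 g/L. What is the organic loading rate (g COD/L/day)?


OLR = Q * S / V
= 58.54 * 47.44 / 2671.86
= 1.0394 g/L/day

1.0394 g/L/day


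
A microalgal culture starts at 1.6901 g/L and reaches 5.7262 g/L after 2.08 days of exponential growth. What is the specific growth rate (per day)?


mu = ln(X2/X1) / dt
= ln(5.7262/1.6901) / 2.08
= 0.5867 per day

0.5867 per day


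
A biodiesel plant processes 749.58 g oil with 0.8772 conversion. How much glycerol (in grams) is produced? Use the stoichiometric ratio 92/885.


glycerol = oil * conv * (92/885)
= 749.58 * 0.8772 * 92 / 885
= 68.3536 g

68.3536 g


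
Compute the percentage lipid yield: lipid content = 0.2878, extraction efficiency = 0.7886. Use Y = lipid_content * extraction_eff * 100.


Y = lipid_content * extraction_eff * 100
= 0.2878 * 0.7886 * 100
= 22.6959%

22.6959%


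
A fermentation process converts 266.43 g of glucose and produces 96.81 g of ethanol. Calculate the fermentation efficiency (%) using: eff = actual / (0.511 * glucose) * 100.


Fermentation efficiency = (actual / (0.511 * glucose)) * 100
= (96.81 / (0.511 * 266.43)) * 100
= 71.1076%

71.1076%


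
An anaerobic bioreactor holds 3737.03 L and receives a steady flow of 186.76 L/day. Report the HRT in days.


HRT = V / Q
= 3737.03 / 186.76
= 20.0098 days

20.0098 days


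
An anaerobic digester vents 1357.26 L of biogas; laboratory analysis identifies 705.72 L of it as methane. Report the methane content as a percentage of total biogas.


CH4% = V_CH4 / V_total * 100
= 705.72 / 1357.26 * 100
= 51.9959%

51.9959%


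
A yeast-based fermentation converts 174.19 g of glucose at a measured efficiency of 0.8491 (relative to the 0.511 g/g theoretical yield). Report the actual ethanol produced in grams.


Actual ethanol: m = 0.511 * 174.19 * 0.8491
m = 75.5793 g

75.5793 g


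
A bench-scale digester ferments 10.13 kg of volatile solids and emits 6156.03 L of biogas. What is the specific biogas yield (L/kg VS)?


Y = V / VS
= 6156.03 / 10.13
= 607.7029 L/kg VS

607.7029 L/kg VS


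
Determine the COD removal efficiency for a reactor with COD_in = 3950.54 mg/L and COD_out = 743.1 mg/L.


eta = (COD_in - COD_out) / COD_in * 100
= (3950.54 - 743.1) / 3950.54 * 100
= 81.1899%

81.1899%


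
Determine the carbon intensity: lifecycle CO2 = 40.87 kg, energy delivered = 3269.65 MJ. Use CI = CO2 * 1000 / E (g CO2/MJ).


CI = CO2 * 1000 / E
= 40.87 * 1000 / 3269.65
= 12.4998 g CO2/MJ

12.4998 g CO2/MJ


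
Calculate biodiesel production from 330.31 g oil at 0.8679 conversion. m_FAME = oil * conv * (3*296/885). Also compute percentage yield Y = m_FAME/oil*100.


m_FAME = oil * conv * (3 * 296 / 885) = oil * conv * (888/885)
= 330.31 * 0.8679 * 888 / 885
= 287.6478 g
Y = m_FAME / oil * 100 = conv * (888/885) * 100
= 0.8679 * 888 / 885 * 100
= 87.08%

287.6478 g FAME; Y = 87.08%


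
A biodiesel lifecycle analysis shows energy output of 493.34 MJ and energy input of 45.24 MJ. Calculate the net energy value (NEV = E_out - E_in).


NEV = E_out - E_in
= 493.34 - 45.24
= 448.1000 MJ

448.1000 MJ


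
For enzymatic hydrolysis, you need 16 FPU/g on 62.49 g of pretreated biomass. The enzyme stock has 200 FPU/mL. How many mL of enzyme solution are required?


V = dosage * m_sub / activity
V = 16 * 62.49 / 200
V = 4.9992 mL

4.9992 mL


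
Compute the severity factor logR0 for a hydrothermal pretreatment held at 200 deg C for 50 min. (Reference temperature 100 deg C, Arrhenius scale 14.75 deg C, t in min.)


logR0 = log10(t * exp((T - 100) / 14.75))
= log10(50 * exp((200 - 100) / 14.75))
= 4.6433

4.6433


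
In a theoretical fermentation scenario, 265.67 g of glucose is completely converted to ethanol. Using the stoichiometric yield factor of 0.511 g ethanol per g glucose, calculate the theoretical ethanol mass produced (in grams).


Theoretical ethanol yield: m_EtOH = 0.511 * m_glucose
m_EtOH = 0.511 * 265.67 = 135.7574 g

135.7574 g


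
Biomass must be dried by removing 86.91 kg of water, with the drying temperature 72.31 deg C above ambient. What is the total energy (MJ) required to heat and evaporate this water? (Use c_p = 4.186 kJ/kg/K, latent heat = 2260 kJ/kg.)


E = m_water * (4.186 * dT + 2260) / 1000
= 86.91 * (4.186 * 72.31 + 2260) / 1000
= 222.7234 MJ

222.7234 MJ


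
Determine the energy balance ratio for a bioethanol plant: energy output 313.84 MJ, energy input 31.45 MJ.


EROI = E_out / E_in
= 313.84 / 31.45
= 9.9790

9.9790


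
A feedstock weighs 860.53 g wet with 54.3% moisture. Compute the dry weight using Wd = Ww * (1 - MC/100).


Wd = Ww * (1 - MC/100)
= 860.53 * (1 - 54.3/100)
= 393.2622 g

393.2622 g


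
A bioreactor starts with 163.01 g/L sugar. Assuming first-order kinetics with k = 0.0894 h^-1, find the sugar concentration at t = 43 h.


S = S0 * exp(-k * t)
S = 163.01 * exp(-0.0894 * 43)
S = 3.4890 g/L

3.4890 g/L


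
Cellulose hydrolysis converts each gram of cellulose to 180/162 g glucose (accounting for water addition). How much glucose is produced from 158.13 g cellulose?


glucose = cellulose * 180/162
= 158.13 * 180/162
= 175.7000 g

175.7000 g


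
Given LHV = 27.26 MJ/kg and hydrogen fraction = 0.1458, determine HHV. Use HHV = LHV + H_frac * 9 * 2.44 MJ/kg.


HHV = LHV + H_frac * 9 * 2.44
= 27.26 + 0.1458 * 9 * 2.44
= 30.4618 MJ/kg

30.4618 MJ/kg


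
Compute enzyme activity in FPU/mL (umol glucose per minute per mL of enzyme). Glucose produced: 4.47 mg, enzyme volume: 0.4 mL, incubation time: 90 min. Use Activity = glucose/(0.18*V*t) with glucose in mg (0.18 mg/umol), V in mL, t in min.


Activity = glucose_mg / (0.18 mg/umol * V_mL * t_min)
= 4.47 / (0.18 * 0.4 * 90)
= 0.6898 FPU/mL

0.6898 FPU/mL


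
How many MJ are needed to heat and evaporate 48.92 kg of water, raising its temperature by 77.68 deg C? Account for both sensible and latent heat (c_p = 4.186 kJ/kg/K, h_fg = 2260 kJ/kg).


E = m_water * (4.186 * dT + 2260) / 1000
= 48.92 * (4.186 * 77.68 + 2260) / 1000
= 126.4664 MJ

126.4664 MJ


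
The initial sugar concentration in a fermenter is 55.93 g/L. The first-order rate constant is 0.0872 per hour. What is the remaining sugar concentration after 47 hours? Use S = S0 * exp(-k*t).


S = S0 * exp(-k * t)
S = 55.93 * exp(-0.0872 * 47)
S = 0.9284 g/L

0.9284 g/L


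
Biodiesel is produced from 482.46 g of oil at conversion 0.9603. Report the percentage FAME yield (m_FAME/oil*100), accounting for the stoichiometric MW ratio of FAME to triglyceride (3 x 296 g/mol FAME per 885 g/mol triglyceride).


m_FAME = oil * conv * (3 * 296 / 885) = oil * conv * (888/885)
= 482.46 * 0.9603 * 888 / 885
= 464.8769 g
Y = m_FAME / oil * 100 = conv * (888/885) * 100
= 0.9603 * 888 / 885 * 100
= 96.36%

96.36%


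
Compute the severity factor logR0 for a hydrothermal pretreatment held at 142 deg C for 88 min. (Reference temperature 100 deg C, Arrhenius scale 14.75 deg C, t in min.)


logR0 = log10(t * exp((T - 100) / 14.75))
= log10(88 * exp((142 - 100) / 14.75))
= 3.1811

3.1811


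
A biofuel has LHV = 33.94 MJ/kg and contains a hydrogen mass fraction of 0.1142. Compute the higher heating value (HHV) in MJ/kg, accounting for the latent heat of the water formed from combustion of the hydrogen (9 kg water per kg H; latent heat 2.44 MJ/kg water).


HHV = LHV + H_frac * 9 * 2.44
= 33.94 + 0.1142 * 9 * 2.44
= 36.4478 MJ/kg

36.4478 MJ/kg


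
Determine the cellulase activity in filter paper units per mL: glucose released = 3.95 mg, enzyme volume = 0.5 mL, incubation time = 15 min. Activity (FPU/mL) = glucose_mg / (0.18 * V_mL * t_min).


Activity = glucose_mg / (0.18 mg/umol * V_mL * t_min)
= 3.95 / (0.18 * 0.5 * 15)
= 2.9259 FPU/mL

2.9259 FPU/mL


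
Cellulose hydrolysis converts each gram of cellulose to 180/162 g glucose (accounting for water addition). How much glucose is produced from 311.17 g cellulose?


glucose = cellulose * 180/162
= 311.17 * 180/162
= 345.7444 g

345.7444 g


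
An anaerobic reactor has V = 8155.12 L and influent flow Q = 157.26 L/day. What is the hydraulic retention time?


HRT = V / Q
= 8155.12 / 157.26
= 51.8576 days

51.8576 days


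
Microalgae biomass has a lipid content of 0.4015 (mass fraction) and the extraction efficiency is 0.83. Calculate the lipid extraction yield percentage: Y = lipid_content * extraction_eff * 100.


Y = lipid_content * extraction_eff * 100
= 0.4015 * 0.83 * 100
= 33.3245%

33.3245%


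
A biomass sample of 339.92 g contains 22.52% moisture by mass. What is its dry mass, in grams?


Wd = Ww * (1 - MC/100)
= 339.92 * (1 - 22.52/100)
= 263.3700 g

263.3700 g


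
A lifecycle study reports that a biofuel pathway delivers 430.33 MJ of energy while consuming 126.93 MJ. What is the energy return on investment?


EROI = E_out / E_in
= 430.33 / 126.93
= 3.3903

3.3903


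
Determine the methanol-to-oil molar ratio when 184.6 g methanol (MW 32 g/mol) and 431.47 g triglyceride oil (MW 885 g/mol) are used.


Molar ratio = n_MeOH / n_oil = (MeOH/32) / (oil/885) = (MeOH * 885) / (32 * oil)
= (184.6 * 885) / (32 * 431.47)
= 11.8324

11.8324


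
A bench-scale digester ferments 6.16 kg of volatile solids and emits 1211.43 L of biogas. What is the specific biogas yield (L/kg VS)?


Y = V / VS
= 1211.43 / 6.16
= 196.6607 L/kg VS

196.6607 L/kg VS


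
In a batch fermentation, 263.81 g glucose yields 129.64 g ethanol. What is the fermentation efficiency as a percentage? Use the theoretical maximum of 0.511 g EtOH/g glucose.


Fermentation efficiency = (actual / (0.511 * glucose)) * 100
= (129.64 / (0.511 * 263.81)) * 100
= 96.1672%

96.1672%


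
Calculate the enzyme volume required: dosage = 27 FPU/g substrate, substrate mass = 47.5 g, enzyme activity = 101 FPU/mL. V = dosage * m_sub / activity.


V = dosage * m_sub / activity
V = 27 * 47.5 / 101
V = 12.6980 mL

12.6980 mL


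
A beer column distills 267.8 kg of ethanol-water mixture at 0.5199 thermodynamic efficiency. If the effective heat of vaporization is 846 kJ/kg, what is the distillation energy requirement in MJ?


E = m * 846 / (eta * 1000)
= 267.8 * 846 / (0.5199 * 1000)
= 435.7738 MJ

435.7738 MJ


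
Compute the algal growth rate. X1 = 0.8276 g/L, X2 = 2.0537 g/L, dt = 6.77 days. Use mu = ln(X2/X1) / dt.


mu = ln(X2/X1) / dt
= ln(2.0537/0.8276) / 6.77
= 0.1342 per day

0.1342 per day


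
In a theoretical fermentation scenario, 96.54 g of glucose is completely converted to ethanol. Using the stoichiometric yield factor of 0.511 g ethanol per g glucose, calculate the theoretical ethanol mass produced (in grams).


Theoretical ethanol yield: m_EtOH = 0.511 * m_glucose
m_EtOH = 0.511 * 96.54 = 49.3319 g

49.3319 g


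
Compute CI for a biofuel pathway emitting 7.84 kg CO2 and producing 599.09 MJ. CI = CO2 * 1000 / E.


CI = CO2 * 1000 / E
= 7.84 * 1000 / 599.09
= 13.0865 g CO2/MJ

13.0865 g CO2/MJ


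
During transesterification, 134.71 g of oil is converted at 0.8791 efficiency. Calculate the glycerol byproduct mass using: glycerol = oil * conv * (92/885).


glycerol = oil * conv * (92/885)
= 134.71 * 0.8791 * 92 / 885
= 12.3107 g

12.3107 g


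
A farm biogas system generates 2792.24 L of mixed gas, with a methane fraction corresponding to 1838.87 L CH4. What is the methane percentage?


CH4% = V_CH4 / V_total * 100
= 1838.87 / 2792.24 * 100
= 65.8564%

65.8564%


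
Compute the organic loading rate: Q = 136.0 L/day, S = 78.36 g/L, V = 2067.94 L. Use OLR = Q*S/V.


OLR = Q * S / V
= 136.0 * 78.36 / 2067.94
= 5.1534 g/L/day

5.1534 g/L/day


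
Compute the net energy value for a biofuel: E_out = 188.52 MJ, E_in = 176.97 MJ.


NEV = E_out - E_in
= 188.52 - 176.97
= 11.5500 MJ

11.5500 MJ


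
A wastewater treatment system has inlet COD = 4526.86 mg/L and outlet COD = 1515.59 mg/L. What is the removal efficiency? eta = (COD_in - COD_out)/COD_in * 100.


eta = (COD_in - COD_out) / COD_in * 100
= (4526.86 - 1515.59) / 4526.86 * 100
= 66.5201%

66.5201%


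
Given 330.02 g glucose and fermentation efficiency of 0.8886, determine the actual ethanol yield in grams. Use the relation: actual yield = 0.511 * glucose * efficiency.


Actual ethanol: m = 0.511 * 330.02 * 0.8886
m = 149.8537 g

149.8537 g


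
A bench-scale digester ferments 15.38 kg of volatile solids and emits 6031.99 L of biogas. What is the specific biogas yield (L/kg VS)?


Y = V / VS
= 6031.99 / 15.38
= 392.1970 L/kg VS

392.1970 L/kg VS


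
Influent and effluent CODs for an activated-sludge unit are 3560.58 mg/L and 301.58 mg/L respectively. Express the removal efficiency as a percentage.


eta = (COD_in - COD_out) / COD_in * 100
= (3560.58 - 301.58) / 3560.58 * 100
= 91.5300%

91.5300%


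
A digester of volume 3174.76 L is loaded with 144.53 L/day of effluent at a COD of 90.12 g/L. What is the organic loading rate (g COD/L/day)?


OLR = Q * S / V
= 144.53 * 90.12 / 3174.76
= 4.1027 g/L/day

4.1027 g/L/day


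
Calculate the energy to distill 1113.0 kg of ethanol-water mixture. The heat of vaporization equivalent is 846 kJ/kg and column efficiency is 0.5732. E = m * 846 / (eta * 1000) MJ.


E = m * 846 / (eta * 1000)
= 1113.0 * 846 / (0.5732 * 1000)
= 1642.7041 MJ

1642.7041 MJ


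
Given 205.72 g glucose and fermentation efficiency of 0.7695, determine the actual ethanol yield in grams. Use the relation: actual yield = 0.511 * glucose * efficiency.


Actual ethanol: m = 0.511 * 205.72 * 0.7695
m = 80.8921 g

80.8921 g


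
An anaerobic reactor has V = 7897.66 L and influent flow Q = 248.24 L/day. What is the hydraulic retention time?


HRT = V / Q
= 7897.66 / 248.24
= 31.8146 days

31.8146 days


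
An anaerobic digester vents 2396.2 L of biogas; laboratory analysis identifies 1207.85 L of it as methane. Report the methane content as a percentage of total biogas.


CH4% = V_CH4 / V_total * 100
= 1207.85 / 2396.2 * 100
= 50.4069%

50.4069%


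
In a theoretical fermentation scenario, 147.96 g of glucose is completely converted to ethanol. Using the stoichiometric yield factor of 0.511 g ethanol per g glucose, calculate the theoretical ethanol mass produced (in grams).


Theoretical ethanol yield: m_EtOH = 0.511 * m_glucose
m_EtOH = 0.511 * 147.96 = 75.6076 g

75.6076 g


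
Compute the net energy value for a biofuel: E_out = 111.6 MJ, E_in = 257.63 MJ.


NEV = E_out - E_in
= 111.6 - 257.63
= -146.0300 MJ

-146.0300 MJ


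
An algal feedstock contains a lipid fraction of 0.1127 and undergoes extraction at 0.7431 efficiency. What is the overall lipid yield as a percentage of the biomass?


Y = lipid_content * extraction_eff * 100
= 0.1127 * 0.7431 * 100
= 8.3747%

8.3747%


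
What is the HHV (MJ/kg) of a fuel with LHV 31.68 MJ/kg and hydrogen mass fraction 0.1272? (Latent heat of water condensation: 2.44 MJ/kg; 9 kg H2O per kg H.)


HHV = LHV + H_frac * 9 * 2.44
= 31.68 + 0.1272 * 9 * 2.44
= 34.4733 MJ/kg

34.4733 MJ/kg


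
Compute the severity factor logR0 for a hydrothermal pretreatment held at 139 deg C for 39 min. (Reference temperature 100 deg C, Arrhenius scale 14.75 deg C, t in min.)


logR0 = log10(t * exp((T - 100) / 14.75))
= log10(39 * exp((139 - 100) / 14.75))
= 2.7394

2.7394


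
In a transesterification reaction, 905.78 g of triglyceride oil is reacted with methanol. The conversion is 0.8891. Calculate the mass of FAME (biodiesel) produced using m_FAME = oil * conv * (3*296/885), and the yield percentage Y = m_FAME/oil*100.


m_FAME = oil * conv * (3 * 296 / 885) = oil * conv * (888/885)
= 905.78 * 0.8891 * 888 / 885
= 808.0589 g
Y = m_FAME / oil * 100 = conv * (888/885) * 100
= 0.8891 * 888 / 885 * 100
= 89.21%

808.0589 g FAME; Y = 89.21%


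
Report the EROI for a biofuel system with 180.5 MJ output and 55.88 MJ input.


EROI = E_out / E_in
= 180.5 / 55.88
= 3.2301

3.2301


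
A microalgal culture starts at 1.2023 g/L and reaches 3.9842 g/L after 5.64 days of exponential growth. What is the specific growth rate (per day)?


mu = ln(X2/X1) / dt
= ln(3.9842/1.2023) / 5.64
= 0.2124 per day

0.2124 per day


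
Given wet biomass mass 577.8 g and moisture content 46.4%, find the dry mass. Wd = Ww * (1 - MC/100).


Wd = Ww * (1 - MC/100)
= 577.8 * (1 - 46.4/100)
= 309.7008 g

309.7008 g


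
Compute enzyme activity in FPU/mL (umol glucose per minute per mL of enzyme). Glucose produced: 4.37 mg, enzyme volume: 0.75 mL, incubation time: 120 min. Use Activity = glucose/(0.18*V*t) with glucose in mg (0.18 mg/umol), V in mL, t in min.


Activity = glucose_mg / (0.18 mg/umol * V_mL * t_min)
= 4.37 / (0.18 * 0.75 * 120)
= 0.2698 FPU/mL

0.2698 FPU/mL


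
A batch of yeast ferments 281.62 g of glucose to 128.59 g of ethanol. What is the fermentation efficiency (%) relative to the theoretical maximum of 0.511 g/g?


Fermentation efficiency = (actual / (0.511 * glucose)) * 100
= (128.59 / (0.511 * 281.62)) * 100
= 89.3558%

89.3558%


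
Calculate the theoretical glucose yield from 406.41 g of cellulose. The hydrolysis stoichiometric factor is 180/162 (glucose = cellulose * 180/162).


glucose = cellulose * 180/162
= 406.41 * 180/162
= 451.5667 g

451.5667 g


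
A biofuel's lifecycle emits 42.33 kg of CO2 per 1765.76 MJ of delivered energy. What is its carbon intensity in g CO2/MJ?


CI = CO2 * 1000 / E
= 42.33 * 1000 / 1765.76
= 23.9727 g CO2/MJ

23.9727 g CO2/MJ


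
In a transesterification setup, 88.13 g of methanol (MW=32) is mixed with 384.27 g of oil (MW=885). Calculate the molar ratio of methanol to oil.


Molar ratio = n_MeOH / n_oil = (MeOH/32) / (oil/885) = (MeOH * 885) / (32 * oil)
= (88.13 * 885) / (32 * 384.27)
= 6.3428

6.3428


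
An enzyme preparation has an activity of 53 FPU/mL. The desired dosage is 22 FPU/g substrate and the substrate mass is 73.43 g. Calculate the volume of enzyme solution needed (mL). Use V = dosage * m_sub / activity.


V = dosage * m_sub / activity
V = 22 * 73.43 / 53
V = 30.4804 mL

30.4804 mL


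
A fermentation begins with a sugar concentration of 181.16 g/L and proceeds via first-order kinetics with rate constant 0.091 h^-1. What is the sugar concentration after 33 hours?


S = S0 * exp(-k * t)
S = 181.16 * exp(-0.091 * 33)
S = 8.9924 g/L

8.9924 g/L


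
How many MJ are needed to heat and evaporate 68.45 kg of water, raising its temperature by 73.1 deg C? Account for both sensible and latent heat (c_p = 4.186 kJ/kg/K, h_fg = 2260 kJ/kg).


E = m_water * (4.186 * dT + 2260) / 1000
= 68.45 * (4.186 * 73.1 + 2260) / 1000
= 175.6425 MJ

175.6425 MJ


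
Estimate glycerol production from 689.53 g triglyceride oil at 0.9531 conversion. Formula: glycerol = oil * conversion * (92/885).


glycerol = oil * conv * (92/885)
= 689.53 * 0.9531 * 92 / 885
= 68.3182 g

68.3182 g


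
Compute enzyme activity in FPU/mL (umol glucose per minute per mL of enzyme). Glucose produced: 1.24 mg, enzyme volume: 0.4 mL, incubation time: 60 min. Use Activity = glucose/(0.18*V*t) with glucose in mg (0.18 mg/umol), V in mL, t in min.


Activity = glucose_mg / (0.18 mg/umol * V_mL * t_min)
= 1.24 / (0.18 * 0.4 * 60)
= 0.2870 FPU/mL

0.2870 FPU/mL


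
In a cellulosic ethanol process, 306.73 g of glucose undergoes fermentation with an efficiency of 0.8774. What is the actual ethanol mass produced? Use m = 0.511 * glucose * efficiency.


Actual ethanol: m = 0.511 * 306.73 * 0.8774
m = 137.5228 g

137.5228 g


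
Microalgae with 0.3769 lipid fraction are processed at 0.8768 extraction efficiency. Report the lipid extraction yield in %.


Y = lipid_content * extraction_eff * 100
= 0.3769 * 0.8768 * 100
= 33.0466%

33.0466%


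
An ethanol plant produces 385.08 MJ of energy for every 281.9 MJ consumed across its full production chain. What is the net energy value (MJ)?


NEV = E_out - E_in
= 385.08 - 281.9
= 103.1800 MJ

103.1800 MJ
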